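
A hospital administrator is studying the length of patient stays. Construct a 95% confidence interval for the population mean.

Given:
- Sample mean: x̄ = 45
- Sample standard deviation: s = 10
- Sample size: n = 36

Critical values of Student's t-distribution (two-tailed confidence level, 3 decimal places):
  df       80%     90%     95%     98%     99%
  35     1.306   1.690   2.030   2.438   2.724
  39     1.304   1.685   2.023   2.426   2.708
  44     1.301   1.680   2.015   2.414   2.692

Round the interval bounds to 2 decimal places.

The population standard deviation σ is unknown (only the sample standard deviation s is given), so use a t-interval with df = n - 1 = 36 - 1 = 35.

For 95% confidence with df = 35, t* = 2.030 (from t-table)

Standard error: SE = s/√n = 10/√36 = 1.666667

Margin of error: E = t* × SE = 2.030 × 1.666667 = 3.3833

T-interval: x̄ ± E = 45 ± 3.3833 = (41.6167, 48.3833)

Rounded to 2 decimal places:

(41.62, 48.38)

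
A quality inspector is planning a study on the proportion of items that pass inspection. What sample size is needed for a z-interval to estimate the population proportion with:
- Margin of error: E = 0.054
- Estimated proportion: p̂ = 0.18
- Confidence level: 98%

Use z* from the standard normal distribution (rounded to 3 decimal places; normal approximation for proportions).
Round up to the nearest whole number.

Using z* for proportion z-interval (normal approximation).

For 98% confidence, z* = 2.326 (from standard normal table)

Sample size formula for proportion z-interval: n = z*²p̂(1-p̂)/E²

n = 2.326² × 0.18 × 0.82 / 0.054²
  = 5.410276 × 0.1476 / 0.002916
  = 273.8535

Round up to the nearest whole number: n = 274

274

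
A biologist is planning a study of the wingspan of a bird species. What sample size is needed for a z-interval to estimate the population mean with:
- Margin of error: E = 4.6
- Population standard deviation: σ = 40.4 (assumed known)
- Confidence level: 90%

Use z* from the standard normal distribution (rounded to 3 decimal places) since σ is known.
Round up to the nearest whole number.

Using z* since population σ is known (z-interval formula).

For 90% confidence, z* = 1.645 (from standard normal table)

Sample size formula for z-interval: n = (z*σ/E)²

n = (1.645 × 40.4 / 4.6)²
  = (14.447391)²
  = 208.7271

Round up to the nearest whole number: n = 209

209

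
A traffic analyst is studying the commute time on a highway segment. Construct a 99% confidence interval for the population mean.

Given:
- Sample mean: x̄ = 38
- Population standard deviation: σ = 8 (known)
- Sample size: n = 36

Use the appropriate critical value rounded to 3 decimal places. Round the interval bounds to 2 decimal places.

The population standard deviation σ is known, so use a z-interval (standard normal critical value).

For 99% confidence, z* = 2.576 (from standard normal table)

Standard error: SE = σ/√n = 8/√36 = 1.333333

Margin of error: E = z* × SE = 2.576 × 1.333333 = 3.4347

Z-interval: x̄ ± E = 38 ± 3.4347 = (34.5653, 41.4347)

Rounded to 2 decimal places:

(34.57, 41.43)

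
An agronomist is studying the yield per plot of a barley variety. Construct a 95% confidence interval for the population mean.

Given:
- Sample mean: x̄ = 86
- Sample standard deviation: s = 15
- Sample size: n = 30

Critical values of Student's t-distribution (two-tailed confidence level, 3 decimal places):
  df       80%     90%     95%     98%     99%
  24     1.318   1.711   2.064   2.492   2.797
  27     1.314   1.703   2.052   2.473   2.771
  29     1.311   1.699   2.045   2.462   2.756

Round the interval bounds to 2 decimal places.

The population standard deviation σ is unknown (only the sample standard deviation s is given), so use a t-interval with df = n - 1 = 30 - 1 = 29.

For 95% confidence with df = 29, t* = 2.045 (from t-table)

Standard error: SE = s/√n = 15/√30 = 2.738613

Margin of error: E = t* × SE = 2.045 × 2.738613 = 5.6005

T-interval: x̄ ± E = 86 ± 5.6005 = (80.3995, 91.6005)

Rounded to 2 decimal places:

(80.40, 91.60)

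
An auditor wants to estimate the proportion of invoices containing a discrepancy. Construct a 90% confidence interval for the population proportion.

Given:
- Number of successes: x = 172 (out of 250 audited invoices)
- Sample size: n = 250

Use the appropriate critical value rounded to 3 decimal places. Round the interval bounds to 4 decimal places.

Sample proportion: p̂ = 172/250 = 0.688000

Check conditions for normal approximation:
  np̂ = 172 ≥ 10 ✓
  n(1-p̂) = 78 ≥ 10 ✓

The sample is large enough, so use a z-interval (normal approximation) for the proportion.

For 90% confidence, z* = 1.645 (from standard normal table)

Standard error: SE = √(p̂(1-p̂)/n) = √(0.688000×0.312000/250) = 0.02930229

Margin of error: E = z* × SE = 1.645 × 0.02930229 = 0.048202

Z-interval: p̂ ± E = 0.688000 ± 0.048202 = (0.639798, 0.736202)

Rounded to 4 decimal places:

(0.6398, 0.7362)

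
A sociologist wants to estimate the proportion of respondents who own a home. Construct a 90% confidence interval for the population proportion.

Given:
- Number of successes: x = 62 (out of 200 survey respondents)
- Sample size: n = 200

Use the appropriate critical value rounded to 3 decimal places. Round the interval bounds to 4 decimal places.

Sample proportion: p̂ = 62/200 = 0.310000

Check conditions for normal approximation:
  np̂ = 62 ≥ 10 ✓
  n(1-p̂) = 138 ≥ 10 ✓

The sample is large enough, so use a z-interval (normal approximation) for the proportion.

For 90% confidence, z* = 1.645 (from standard normal table)

Standard error: SE = √(p̂(1-p̂)/n) = √(0.310000×0.690000/200) = 0.03270321

Margin of error: E = z* × SE = 1.645 × 0.03270321 = 0.053797

Z-interval: p̂ ± E = 0.310000 ± 0.053797 = (0.256203, 0.363797)

Rounded to 4 decimal places:

(0.2562, 0.3638)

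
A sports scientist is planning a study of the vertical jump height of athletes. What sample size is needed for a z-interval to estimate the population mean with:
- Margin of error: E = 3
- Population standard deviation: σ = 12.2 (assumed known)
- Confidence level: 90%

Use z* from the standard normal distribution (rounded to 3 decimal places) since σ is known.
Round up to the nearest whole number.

Using z* since population σ is known (z-interval formula).

For 90% confidence, z* = 1.645 (from standard normal table)

Sample size formula for z-interval: n = (z*σ/E)²

n = (1.645 × 12.2 / 3)²
  = (6.689667)²
  = 44.7516

Round up to the nearest whole number: n = 45

45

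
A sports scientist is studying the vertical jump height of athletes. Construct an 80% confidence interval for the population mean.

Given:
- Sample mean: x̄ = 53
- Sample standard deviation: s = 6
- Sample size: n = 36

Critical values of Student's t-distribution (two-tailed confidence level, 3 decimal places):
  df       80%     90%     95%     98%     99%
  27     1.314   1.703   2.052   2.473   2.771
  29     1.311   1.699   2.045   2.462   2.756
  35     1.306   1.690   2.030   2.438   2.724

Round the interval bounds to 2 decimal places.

The population standard deviation σ is unknown (only the sample standard deviation s is given), so use a t-interval with df = n - 1 = 36 - 1 = 35.

For 80% confidence with df = 35, t* = 1.306 (from t-table)

Standard error: SE = s/√n = 6/√36 = 1.000000

Margin of error: E = t* × SE = 1.306 × 1.000000 = 1.3060

T-interval: x̄ ± E = 53 ± 1.3060 = (51.6940, 54.3060)

Rounded to 2 decimal places:

(51.69, 54.31)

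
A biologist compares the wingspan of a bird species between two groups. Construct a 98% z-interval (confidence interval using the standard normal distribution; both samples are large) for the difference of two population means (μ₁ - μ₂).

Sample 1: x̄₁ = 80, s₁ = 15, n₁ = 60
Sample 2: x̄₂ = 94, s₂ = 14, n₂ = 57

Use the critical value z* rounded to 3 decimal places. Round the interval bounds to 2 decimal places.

Both samples are large (n₁ = 60 ≥ 30, n₂ = 57 ≥ 30), so a z-interval for the difference of means applies.

Point estimate: x̄₁ - x̄₂ = 80 - 94 = -14

Standard error: SE = √(s₁²/n₁ + s₂²/n₂)
= √(15²/60 + 14²/57)
= √(3.750000 + 3.438596)
= 2.681156

For 98% confidence, z* = 2.326 (from standard normal table)
Margin of error: E = z* × SE = 2.326 × 2.681156 = 6.2364

Z-interval: (x̄₁ - x̄₂) ± E = -14 ± 6.2364 = (-20.2364, -7.7636)

Rounded to 2 decimal places:

(-20.24, -7.76)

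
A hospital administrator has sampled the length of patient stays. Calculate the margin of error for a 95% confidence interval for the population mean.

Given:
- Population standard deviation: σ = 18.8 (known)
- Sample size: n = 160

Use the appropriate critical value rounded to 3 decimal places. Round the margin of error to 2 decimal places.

The population standard deviation σ is known, so use the z-interval margin of error formula.

For 95% confidence, z* = 1.96 (from standard normal table)

Margin of error formula for z-interval: E = z* × σ/√n

E = 1.96 × 18.8/√160
  = 1.96 × 1.486271
  = 2.9131

Rounded to 2 decimal places:

2.91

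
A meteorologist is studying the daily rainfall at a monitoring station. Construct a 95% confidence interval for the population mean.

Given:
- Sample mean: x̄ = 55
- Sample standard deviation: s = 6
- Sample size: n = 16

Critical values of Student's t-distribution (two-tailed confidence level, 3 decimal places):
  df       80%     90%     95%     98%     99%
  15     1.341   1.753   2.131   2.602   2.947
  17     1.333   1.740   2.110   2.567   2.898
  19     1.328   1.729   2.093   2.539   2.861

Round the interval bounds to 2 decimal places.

The population standard deviation σ is unknown (only the sample standard deviation s is given), so use a t-interval with df = n - 1 = 16 - 1 = 15.

For 95% confidence with df = 15, t* = 2.131 (from t-table)

Standard error: SE = s/√n = 6/√16 = 1.500000

Margin of error: E = t* × SE = 2.131 × 1.500000 = 3.1965

T-interval: x̄ ± E = 55 ± 3.1965 = (51.8035, 58.1965)

Rounded to 2 decimal places:

(51.80, 58.20)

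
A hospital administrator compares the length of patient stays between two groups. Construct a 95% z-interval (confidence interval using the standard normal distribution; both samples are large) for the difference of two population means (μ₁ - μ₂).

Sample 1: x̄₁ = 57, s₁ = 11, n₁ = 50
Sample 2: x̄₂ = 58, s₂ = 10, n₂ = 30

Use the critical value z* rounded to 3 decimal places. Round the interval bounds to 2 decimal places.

Both samples are large (n₁ = 50 ≥ 30, n₂ = 30 ≥ 30), so a z-interval for the difference of means applies.

Point estimate: x̄₁ - x̄₂ = 57 - 58 = -1

Standard error: SE = √(s₁²/n₁ + s₂²/n₂)
= √(11²/50 + 10²/30)
= √(2.420000 + 3.333333)
= 2.398611

For 95% confidence, z* = 1.96 (from standard normal table)
Margin of error: E = z* × SE = 1.96 × 2.398611 = 4.7013

Z-interval: (x̄₁ - x̄₂) ± E = -1 ± 4.7013 = (-5.7013, 3.7013)

Rounded to 2 decimal places:

(-5.70, 3.70)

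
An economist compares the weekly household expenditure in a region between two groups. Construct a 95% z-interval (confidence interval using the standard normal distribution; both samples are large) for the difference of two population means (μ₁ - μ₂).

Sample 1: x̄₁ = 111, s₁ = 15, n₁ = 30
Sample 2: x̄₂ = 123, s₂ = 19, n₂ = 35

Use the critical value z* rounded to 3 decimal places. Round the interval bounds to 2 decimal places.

Both samples are large (n₁ = 30 ≥ 30, n₂ = 35 ≥ 30), so a z-interval for the difference of means applies.

Point estimate: x̄₁ - x̄₂ = 111 - 123 = -12

Standard error: SE = √(s₁²/n₁ + s₂²/n₂)
= √(15²/30 + 19²/35)
= √(7.500000 + 10.314286)
= 4.220697

For 95% confidence, z* = 1.96 (from standard normal table)
Margin of error: E = z* × SE = 1.96 × 4.220697 = 8.2726

Z-interval: (x̄₁ - x̄₂) ± E = -12 ± 8.2726 = (-20.2726, -3.7274)

Rounded to 2 decimal places:

(-20.27, -3.73)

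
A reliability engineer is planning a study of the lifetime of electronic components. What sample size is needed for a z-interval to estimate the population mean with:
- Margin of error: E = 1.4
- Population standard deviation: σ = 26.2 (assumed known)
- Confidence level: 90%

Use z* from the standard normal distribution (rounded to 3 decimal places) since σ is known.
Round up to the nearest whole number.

Using z* since population σ is known (z-interval formula).

For 90% confidence, z* = 1.645 (from standard normal table)

Sample size formula for z-interval: n = (z*σ/E)²

n = (1.645 × 26.2 / 1.4)²
  = (30.785000)²
  = 947.7162

Round up to the nearest whole number: n = 948

948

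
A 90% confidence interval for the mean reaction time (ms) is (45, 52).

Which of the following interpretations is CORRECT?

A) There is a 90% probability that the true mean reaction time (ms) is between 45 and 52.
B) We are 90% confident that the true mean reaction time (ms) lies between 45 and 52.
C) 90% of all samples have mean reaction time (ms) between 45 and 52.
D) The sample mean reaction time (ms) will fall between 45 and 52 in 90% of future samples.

A confidence interval represents our confidence in the procedure, not a probability statement about the parameter.

Key concept: If we repeated this sampling process many times and computed a 90% CI each time, about 90% of those intervals would contain the true population parameter.

For this specific interval (45, 52):
- Midpoint (point estimate): 48.5
- Margin of error: 3.5

The correct interpretation is the one stating confidence that the true parameter lies in the interval — option B.

B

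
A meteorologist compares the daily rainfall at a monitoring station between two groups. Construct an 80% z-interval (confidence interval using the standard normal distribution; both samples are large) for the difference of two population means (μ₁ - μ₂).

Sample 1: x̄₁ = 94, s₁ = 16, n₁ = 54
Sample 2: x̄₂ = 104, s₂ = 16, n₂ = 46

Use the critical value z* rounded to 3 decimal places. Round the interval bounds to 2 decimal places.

Both samples are large (n₁ = 54 ≥ 30, n₂ = 46 ≥ 30), so a z-interval for the difference of means applies.

Point estimate: x̄₁ - x̄₂ = 94 - 104 = -10

Standard error: SE = √(s₁²/n₁ + s₂²/n₂)
= √(16²/54 + 16²/46)
= √(4.740741 + 5.565217)
= 3.210289

For 80% confidence, z* = 1.282 (from standard normal table)
Margin of error: E = z* × SE = 1.282 × 3.210289 = 4.1156

Z-interval: (x̄₁ - x̄₂) ± E = -10 ± 4.1156 = (-14.1156, -5.8844)

Rounded to 2 decimal places:

(-14.12, -5.88)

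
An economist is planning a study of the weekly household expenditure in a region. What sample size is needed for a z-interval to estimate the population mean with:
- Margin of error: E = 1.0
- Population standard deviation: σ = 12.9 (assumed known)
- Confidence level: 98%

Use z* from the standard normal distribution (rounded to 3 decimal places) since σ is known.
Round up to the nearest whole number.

Using z* since population σ is known (z-interval formula).

For 98% confidence, z* = 2.326 (from standard normal table)

Sample size formula for z-interval: n = (z*σ/E)²

n = (2.326 × 12.9 / 1.0)²
  = (30.005400)²
  = 900.3240

Round up to the nearest whole number: n = 901

901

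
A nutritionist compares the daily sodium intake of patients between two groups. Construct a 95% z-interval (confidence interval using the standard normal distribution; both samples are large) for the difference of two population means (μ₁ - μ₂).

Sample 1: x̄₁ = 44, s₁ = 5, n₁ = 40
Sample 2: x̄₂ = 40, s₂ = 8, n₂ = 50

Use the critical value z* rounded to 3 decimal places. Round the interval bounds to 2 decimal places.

Both samples are large (n₁ = 40 ≥ 30, n₂ = 50 ≥ 30), so a z-interval for the difference of means applies.

Point estimate: x̄₁ - x̄₂ = 44 - 40 = 4

Standard error: SE = √(s₁²/n₁ + s₂²/n₂)
= √(5²/40 + 8²/50)
= √(0.625000 + 1.280000)
= 1.380217

For 95% confidence, z* = 1.96 (from standard normal table)
Margin of error: E = z* × SE = 1.96 × 1.380217 = 2.7052

Z-interval: (x̄₁ - x̄₂) ± E = 4 ± 2.7052 = (1.2948, 6.7052)

Rounded to 2 decimal places:

(1.29, 6.71)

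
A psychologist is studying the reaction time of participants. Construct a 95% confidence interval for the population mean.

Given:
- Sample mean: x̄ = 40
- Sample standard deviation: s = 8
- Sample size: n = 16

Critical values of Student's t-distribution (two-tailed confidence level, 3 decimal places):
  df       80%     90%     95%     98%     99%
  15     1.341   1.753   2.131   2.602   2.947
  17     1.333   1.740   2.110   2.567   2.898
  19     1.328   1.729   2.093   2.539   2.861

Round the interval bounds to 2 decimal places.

The population standard deviation σ is unknown (only the sample standard deviation s is given), so use a t-interval with df = n - 1 = 16 - 1 = 15.

For 95% confidence with df = 15, t* = 2.131 (from t-table)

Standard error: SE = s/√n = 8/√16 = 2.000000

Margin of error: E = t* × SE = 2.131 × 2.000000 = 4.2620

T-interval: x̄ ± E = 40 ± 4.2620 = (35.7380, 44.2620)

Rounded to 2 decimal places:

(35.74, 44.26)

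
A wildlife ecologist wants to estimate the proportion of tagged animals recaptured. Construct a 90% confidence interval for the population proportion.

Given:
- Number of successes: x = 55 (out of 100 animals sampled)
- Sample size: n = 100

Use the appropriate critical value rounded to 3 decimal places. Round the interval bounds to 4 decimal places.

Sample proportion: p̂ = 55/100 = 0.550000

Check conditions for normal approximation:
  np̂ = 55 ≥ 10 ✓
  n(1-p̂) = 45 ≥ 10 ✓

The sample is large enough, so use a z-interval (normal approximation) for the proportion.

For 90% confidence, z* = 1.645 (from standard normal table)

Standard error: SE = √(p̂(1-p̂)/n) = √(0.550000×0.450000/100) = 0.04974937

Margin of error: E = z* × SE = 1.645 × 0.04974937 = 0.081838

Z-interval: p̂ ± E = 0.550000 ± 0.081838 = (0.468162, 0.631838)

Rounded to 4 decimal places:

(0.4682, 0.6318)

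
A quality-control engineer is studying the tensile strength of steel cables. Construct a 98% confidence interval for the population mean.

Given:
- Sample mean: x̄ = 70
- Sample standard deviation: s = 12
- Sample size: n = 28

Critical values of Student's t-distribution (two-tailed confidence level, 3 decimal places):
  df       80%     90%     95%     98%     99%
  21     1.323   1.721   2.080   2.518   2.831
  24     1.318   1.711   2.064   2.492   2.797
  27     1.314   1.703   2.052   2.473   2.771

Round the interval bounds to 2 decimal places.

The population standard deviation σ is unknown (only the sample standard deviation s is given), so use a t-interval with df = n - 1 = 28 - 1 = 27.

For 98% confidence with df = 27, t* = 2.473 (from t-table)

Standard error: SE = s/√n = 12/√28 = 2.267787

Margin of error: E = t* × SE = 2.473 × 2.267787 = 5.6082

T-interval: x̄ ± E = 70 ± 5.6082 = (64.3918, 75.6082)

Rounded to 2 decimal places:

(64.39, 75.61)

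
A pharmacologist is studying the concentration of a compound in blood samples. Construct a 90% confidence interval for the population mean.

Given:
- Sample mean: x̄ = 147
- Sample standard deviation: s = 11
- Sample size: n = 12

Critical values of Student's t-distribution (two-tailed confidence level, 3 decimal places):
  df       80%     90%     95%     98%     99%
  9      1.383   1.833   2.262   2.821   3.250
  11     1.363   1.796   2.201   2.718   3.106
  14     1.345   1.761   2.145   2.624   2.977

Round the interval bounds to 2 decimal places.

The population standard deviation σ is unknown (only the sample standard deviation s is given), so use a t-interval with df = n - 1 = 12 - 1 = 11.

For 90% confidence with df = 11, t* = 1.796 (from t-table)

Standard error: SE = s/√n = 11/√12 = 3.175426

Margin of error: E = t* × SE = 1.796 × 3.175426 = 5.7031

T-interval: x̄ ± E = 147 ± 5.7031 = (141.2969, 152.7031)

Rounded to 2 decimal places:

(141.30, 152.70)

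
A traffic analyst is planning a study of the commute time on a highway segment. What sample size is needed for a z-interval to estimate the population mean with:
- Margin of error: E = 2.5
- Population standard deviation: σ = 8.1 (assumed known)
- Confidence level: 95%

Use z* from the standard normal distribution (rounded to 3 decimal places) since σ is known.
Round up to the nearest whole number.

Using z* since population σ is known (z-interval formula).

For 95% confidence, z* = 1.96 (from standard normal table)

Sample size formula for z-interval: n = (z*σ/E)²

n = (1.96 × 8.1 / 2.5)²
  = (6.350400)²
  = 40.3276

Round up to the nearest whole number: n = 41

41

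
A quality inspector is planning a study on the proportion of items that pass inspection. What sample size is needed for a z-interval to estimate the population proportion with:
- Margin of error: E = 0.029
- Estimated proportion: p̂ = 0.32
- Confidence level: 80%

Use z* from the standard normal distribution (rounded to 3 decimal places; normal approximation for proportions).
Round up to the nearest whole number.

Using z* for proportion z-interval (normal approximation).

For 80% confidence, z* = 1.282 (from standard normal table)

Sample size formula for proportion z-interval: n = z*²p̂(1-p̂)/E²

n = 1.282² × 0.32 × 0.68 / 0.029²
  = 1.643524 × 0.2176 / 0.000841
  = 425.2447

Round up to the nearest whole number: n = 426

426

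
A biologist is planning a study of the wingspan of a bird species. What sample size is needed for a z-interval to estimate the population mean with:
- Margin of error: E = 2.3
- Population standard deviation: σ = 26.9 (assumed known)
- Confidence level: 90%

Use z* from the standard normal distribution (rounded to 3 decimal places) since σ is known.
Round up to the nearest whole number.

Using z* since population σ is known (z-interval formula).

For 90% confidence, z* = 1.645 (from standard normal table)

Sample size formula for z-interval: n = (z*σ/E)²

n = (1.645 × 26.9 / 2.3)²
  = (19.239348)²
  = 370.1525

Round up to the nearest whole number: n = 371

371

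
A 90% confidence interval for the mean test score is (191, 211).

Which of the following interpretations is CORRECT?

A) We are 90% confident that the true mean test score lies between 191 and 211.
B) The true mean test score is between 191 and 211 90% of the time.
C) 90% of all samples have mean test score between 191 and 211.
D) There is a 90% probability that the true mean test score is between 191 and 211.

A confidence interval represents our confidence in the procedure, not a probability statement about the parameter.

Key concept: If we repeated this sampling process many times and computed a 90% CI each time, about 90% of those intervals would contain the true population parameter.

For this specific interval (191, 211):
- Midpoint (point estimate): 201
- Margin of error: 10

The correct interpretation is the one stating confidence that the true parameter lies in the interval — option A.

A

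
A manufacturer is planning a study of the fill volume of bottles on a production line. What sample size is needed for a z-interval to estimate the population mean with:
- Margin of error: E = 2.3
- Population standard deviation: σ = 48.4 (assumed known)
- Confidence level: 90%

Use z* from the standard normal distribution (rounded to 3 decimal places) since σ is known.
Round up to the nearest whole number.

Using z* since population σ is known (z-interval formula).

For 90% confidence, z* = 1.645 (from standard normal table)

Sample size formula for z-interval: n = (z*σ/E)²

n = (1.645 × 48.4 / 2.3)²
  = (34.616522)²
  = 1198.3036

Round up to the nearest whole number: n = 1199

1199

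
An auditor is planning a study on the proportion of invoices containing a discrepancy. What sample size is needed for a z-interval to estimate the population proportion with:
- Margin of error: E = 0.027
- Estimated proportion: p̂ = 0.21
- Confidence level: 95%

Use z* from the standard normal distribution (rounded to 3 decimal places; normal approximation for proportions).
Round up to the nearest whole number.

Using z* for proportion z-interval (normal approximation).

For 95% confidence, z* = 1.96 (from standard normal table)

Sample size formula for proportion z-interval: n = z*²p̂(1-p̂)/E²

n = 1.96² × 0.21 × 0.79 / 0.027²
  = 3.8416 × 0.1659 / 0.000729
  = 874.2407

Round up to the nearest whole number: n = 875

875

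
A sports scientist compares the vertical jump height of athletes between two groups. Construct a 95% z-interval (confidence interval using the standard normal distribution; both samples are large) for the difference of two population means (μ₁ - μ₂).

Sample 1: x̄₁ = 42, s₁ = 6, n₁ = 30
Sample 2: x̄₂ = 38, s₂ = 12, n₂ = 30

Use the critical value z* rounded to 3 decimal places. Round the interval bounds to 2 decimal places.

Both samples are large (n₁ = 30 ≥ 30, n₂ = 30 ≥ 30), so a z-interval for the difference of means applies.

Point estimate: x̄₁ - x̄₂ = 42 - 38 = 4

Standard error: SE = √(s₁²/n₁ + s₂²/n₂)
= √(6²/30 + 12²/30)
= √(1.200000 + 4.800000)
= 2.449490

For 95% confidence, z* = 1.96 (from standard normal table)
Margin of error: E = z* × SE = 1.96 × 2.449490 = 4.8010

Z-interval: (x̄₁ - x̄₂) ± E = 4 ± 4.8010 = (-0.8010, 8.8010)

Rounded to 2 decimal places:

(-0.80, 8.80)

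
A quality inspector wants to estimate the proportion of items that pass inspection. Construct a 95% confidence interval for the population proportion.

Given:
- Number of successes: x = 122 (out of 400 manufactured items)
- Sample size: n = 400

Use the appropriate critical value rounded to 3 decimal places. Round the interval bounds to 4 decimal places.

Sample proportion: p̂ = 122/400 = 0.305000

Check conditions for normal approximation:
  np̂ = 122 ≥ 10 ✓
  n(1-p̂) = 278 ≥ 10 ✓

The sample is large enough, so use a z-interval (normal approximation) for the proportion.

For 95% confidence, z* = 1.96 (from standard normal table)

Standard error: SE = √(p̂(1-p̂)/n) = √(0.305000×0.695000/400) = 0.02302037

Margin of error: E = z* × SE = 1.96 × 0.02302037 = 0.045120

Z-interval: p̂ ± E = 0.305000 ± 0.045120 = (0.259880, 0.350120)

Rounded to 4 decimal places:

(0.2599, 0.3501)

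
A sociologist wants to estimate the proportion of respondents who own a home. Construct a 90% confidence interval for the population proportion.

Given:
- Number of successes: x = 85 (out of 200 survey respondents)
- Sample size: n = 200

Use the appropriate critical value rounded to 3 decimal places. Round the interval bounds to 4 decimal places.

Sample proportion: p̂ = 85/200 = 0.425000

Check conditions for normal approximation:
  np̂ = 85 ≥ 10 ✓
  n(1-p̂) = 115 ≥ 10 ✓

The sample is large enough, so use a z-interval (normal approximation) for the proportion.

For 90% confidence, z* = 1.645 (from standard normal table)

Standard error: SE = √(p̂(1-p̂)/n) = √(0.425000×0.575000/200) = 0.03495533

Margin of error: E = z* × SE = 1.645 × 0.03495533 = 0.057502

Z-interval: p̂ ± E = 0.425000 ± 0.057502 = (0.367498, 0.482502)

Rounded to 4 decimal places:

(0.3675, 0.4825)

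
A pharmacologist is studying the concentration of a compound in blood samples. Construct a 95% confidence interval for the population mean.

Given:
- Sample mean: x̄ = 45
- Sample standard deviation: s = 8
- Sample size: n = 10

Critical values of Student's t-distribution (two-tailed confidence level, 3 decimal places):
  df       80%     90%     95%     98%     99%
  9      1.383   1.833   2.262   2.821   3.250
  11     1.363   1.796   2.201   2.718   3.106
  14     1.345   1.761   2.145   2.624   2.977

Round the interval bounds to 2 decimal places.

The population standard deviation σ is unknown (only the sample standard deviation s is given), so use a t-interval with df = n - 1 = 10 - 1 = 9.

For 95% confidence with df = 9, t* = 2.262 (from t-table)

Standard error: SE = s/√n = 8/√10 = 2.529822

Margin of error: E = t* × SE = 2.262 × 2.529822 = 5.7225

T-interval: x̄ ± E = 45 ± 5.7225 = (39.2775, 50.7225)

Rounded to 2 decimal places:

(39.28, 50.72)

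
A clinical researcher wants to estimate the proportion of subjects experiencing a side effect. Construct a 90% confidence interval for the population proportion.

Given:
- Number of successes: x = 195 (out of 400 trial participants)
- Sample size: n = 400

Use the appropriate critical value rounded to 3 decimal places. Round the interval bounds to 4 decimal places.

Sample proportion: p̂ = 195/400 = 0.487500

Check conditions for normal approximation:
  np̂ = 195 ≥ 10 ✓
  n(1-p̂) = 205 ≥ 10 ✓

The sample is large enough, so use a z-interval (normal approximation) for the proportion.

For 90% confidence, z* = 1.645 (from standard normal table)

Standard error: SE = √(p̂(1-p̂)/n) = √(0.487500×0.512500/400) = 0.02499219

Margin of error: E = z* × SE = 1.645 × 0.02499219 = 0.041112

Z-interval: p̂ ± E = 0.487500 ± 0.041112 = (0.446388, 0.528612)

Rounded to 4 decimal places:

(0.4464, 0.5286)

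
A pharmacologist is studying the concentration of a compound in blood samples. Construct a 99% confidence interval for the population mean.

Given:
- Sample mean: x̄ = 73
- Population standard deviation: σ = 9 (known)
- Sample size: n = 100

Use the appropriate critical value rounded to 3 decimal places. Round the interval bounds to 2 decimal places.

The population standard deviation σ is known, so use a z-interval (standard normal critical value).

For 99% confidence, z* = 2.576 (from standard normal table)

Standard error: SE = σ/√n = 9/√100 = 0.900000

Margin of error: E = z* × SE = 2.576 × 0.900000 = 2.3184

Z-interval: x̄ ± E = 73 ± 2.3184 = (70.6816, 75.3184)

Rounded to 2 decimal places:

(70.68, 75.32)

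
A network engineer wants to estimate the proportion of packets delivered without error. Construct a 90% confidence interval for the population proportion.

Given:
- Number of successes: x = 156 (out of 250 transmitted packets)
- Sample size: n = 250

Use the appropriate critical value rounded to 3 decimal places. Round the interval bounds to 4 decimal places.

Sample proportion: p̂ = 156/250 = 0.624000

Check conditions for normal approximation:
  np̂ = 156 ≥ 10 ✓
  n(1-p̂) = 94 ≥ 10 ✓

The sample is large enough, so use a z-interval (normal approximation) for the proportion.

For 90% confidence, z* = 1.645 (from standard normal table)

Standard error: SE = √(p̂(1-p̂)/n) = √(0.624000×0.376000/250) = 0.03063488

Margin of error: E = z* × SE = 1.645 × 0.03063488 = 0.050394

Z-interval: p̂ ± E = 0.624000 ± 0.050394 = (0.573606, 0.674394)

Rounded to 4 decimal places:

(0.5736, 0.6744)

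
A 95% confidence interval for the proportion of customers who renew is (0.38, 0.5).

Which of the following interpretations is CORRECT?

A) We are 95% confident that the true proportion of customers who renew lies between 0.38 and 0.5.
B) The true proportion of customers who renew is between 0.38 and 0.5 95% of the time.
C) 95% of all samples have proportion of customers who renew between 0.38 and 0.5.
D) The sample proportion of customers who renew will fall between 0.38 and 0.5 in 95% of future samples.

A confidence interval represents our confidence in the procedure, not a probability statement about the parameter.

Key concept: If we repeated this sampling process many times and computed a 95% CI each time, about 95% of those intervals would contain the true population parameter.

For this specific interval (0.38, 0.5):
- Midpoint (point estimate): 0.44
- Margin of error: 0.06

The correct interpretation is the one stating confidence that the true parameter lies in the interval — option A.

A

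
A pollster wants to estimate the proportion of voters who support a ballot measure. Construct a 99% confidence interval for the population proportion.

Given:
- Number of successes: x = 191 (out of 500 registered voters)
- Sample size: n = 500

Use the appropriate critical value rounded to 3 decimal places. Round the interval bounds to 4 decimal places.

Sample proportion: p̂ = 191/500 = 0.382000

Check conditions for normal approximation:
  np̂ = 191 ≥ 10 ✓
  n(1-p̂) = 309 ≥ 10 ✓

The sample is large enough, so use a z-interval (normal approximation) for the proportion.

For 99% confidence, z* = 2.576 (from standard normal table)

Standard error: SE = √(p̂(1-p̂)/n) = √(0.382000×0.618000/500) = 0.02172906

Margin of error: E = z* × SE = 2.576 × 0.02172906 = 0.055974

Z-interval: p̂ ± E = 0.382000 ± 0.055974 = (0.326026, 0.437974)

Rounded to 4 decimal places:

(0.3260, 0.4380)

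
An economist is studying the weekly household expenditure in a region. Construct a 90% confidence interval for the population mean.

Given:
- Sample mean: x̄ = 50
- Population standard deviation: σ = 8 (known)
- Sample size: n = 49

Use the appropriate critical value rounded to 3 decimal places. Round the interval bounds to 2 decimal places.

The population standard deviation σ is known, so use a z-interval (standard normal critical value).

For 90% confidence, z* = 1.645 (from standard normal table)

Standard error: SE = σ/√n = 8/√49 = 1.142857

Margin of error: E = z* × SE = 1.645 × 1.142857 = 1.8800

Z-interval: x̄ ± E = 50 ± 1.8800 = (48.1200, 51.8800)

Rounded to 2 decimal places:

(48.12, 51.88)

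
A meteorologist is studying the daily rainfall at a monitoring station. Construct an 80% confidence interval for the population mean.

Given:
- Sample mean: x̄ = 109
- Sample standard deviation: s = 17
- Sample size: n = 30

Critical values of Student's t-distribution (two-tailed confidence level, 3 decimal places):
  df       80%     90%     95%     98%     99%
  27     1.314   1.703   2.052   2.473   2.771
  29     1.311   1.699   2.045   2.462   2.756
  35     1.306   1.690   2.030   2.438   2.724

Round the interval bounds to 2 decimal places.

The population standard deviation σ is unknown (only the sample standard deviation s is given), so use a t-interval with df = n - 1 = 30 - 1 = 29.

For 80% confidence with df = 29, t* = 1.311 (from t-table)

Standard error: SE = s/√n = 17/√30 = 3.103761

Margin of error: E = t* × SE = 1.311 × 3.103761 = 4.0690

T-interval: x̄ ± E = 109 ± 4.0690 = (104.9310, 113.0690)

Rounded to 2 decimal places:

(104.93, 113.07)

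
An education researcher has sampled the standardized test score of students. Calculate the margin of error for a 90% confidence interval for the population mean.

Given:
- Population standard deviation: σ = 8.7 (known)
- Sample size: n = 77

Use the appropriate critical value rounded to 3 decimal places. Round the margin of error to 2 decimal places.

The population standard deviation σ is known, so use the z-interval margin of error formula.

For 90% confidence, z* = 1.645 (from standard normal table)

Margin of error formula for z-interval: E = z* × σ/√n

E = 1.645 × 8.7/√77
  = 1.645 × 0.991457
  = 1.6309

Rounded to 2 decimal places:

1.63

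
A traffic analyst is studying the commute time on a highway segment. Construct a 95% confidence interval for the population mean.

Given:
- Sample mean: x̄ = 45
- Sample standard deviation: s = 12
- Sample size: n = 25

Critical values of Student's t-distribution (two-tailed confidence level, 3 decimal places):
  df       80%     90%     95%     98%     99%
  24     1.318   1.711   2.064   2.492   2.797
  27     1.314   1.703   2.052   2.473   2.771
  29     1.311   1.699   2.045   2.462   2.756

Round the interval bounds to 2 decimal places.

The population standard deviation σ is unknown (only the sample standard deviation s is given), so use a t-interval with df = n - 1 = 25 - 1 = 24.

For 95% confidence with df = 24, t* = 2.064 (from t-table)

Standard error: SE = s/√n = 12/√25 = 2.400000

Margin of error: E = t* × SE = 2.064 × 2.400000 = 4.9536

T-interval: x̄ ± E = 45 ± 4.9536 = (40.0464, 49.9536)

Rounded to 2 decimal places:

(40.05, 49.95)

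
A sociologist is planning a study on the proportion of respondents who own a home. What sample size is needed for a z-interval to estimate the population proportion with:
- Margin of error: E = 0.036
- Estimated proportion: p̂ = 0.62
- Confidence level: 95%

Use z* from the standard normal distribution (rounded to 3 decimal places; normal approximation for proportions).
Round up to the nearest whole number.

Using z* for proportion z-interval (normal approximation).

For 95% confidence, z* = 1.96 (from standard normal table)

Sample size formula for proportion z-interval: n = z*²p̂(1-p̂)/E²

n = 1.96² × 0.62 × 0.38 / 0.036²
  = 3.8416 × 0.2356 / 0.001296
  = 698.3649

Round up to the nearest whole number: n = 699

699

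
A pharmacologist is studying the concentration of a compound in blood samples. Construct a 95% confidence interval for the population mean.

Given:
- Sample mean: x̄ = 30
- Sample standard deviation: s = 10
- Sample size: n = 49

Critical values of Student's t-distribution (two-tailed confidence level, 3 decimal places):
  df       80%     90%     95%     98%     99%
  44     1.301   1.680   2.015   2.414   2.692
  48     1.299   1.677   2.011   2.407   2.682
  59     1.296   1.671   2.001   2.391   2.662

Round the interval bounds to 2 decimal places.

The population standard deviation σ is unknown (only the sample standard deviation s is given), so use a t-interval with df = n - 1 = 49 - 1 = 48.

For 95% confidence with df = 48, t* = 2.011 (from t-table)

Standard error: SE = s/√n = 10/√49 = 1.428571

Margin of error: E = t* × SE = 2.011 × 1.428571 = 2.8729

T-interval: x̄ ± E = 30 ± 2.8729 = (27.1271, 32.8729)

Rounded to 2 decimal places:

(27.13, 32.87)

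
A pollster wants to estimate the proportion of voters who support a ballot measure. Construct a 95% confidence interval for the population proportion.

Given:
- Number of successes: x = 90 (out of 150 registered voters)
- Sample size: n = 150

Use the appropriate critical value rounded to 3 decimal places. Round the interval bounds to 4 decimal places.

Sample proportion: p̂ = 90/150 = 0.600000

Check conditions for normal approximation:
  np̂ = 90 ≥ 10 ✓
  n(1-p̂) = 60 ≥ 10 ✓

The sample is large enough, so use a z-interval (normal approximation) for the proportion.

For 95% confidence, z* = 1.96 (from standard normal table)

Standard error: SE = √(p̂(1-p̂)/n) = √(0.600000×0.400000/150) = 0.04000000

Margin of error: E = z* × SE = 1.96 × 0.04000000 = 0.078400

Z-interval: p̂ ± E = 0.600000 ± 0.078400 = (0.521600, 0.678400)

Rounded to 4 decimal places:

(0.5216, 0.6784)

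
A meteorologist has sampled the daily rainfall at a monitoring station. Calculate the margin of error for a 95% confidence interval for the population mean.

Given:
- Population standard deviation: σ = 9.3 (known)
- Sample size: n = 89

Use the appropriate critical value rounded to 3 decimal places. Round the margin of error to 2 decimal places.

The population standard deviation σ is known, so use the z-interval margin of error formula.

For 95% confidence, z* = 1.96 (from standard normal table)

Margin of error formula for z-interval: E = z* × σ/√n

E = 1.96 × 9.3/√89
  = 1.96 × 0.985798
  = 1.9322

Rounded to 2 decimal places:

1.93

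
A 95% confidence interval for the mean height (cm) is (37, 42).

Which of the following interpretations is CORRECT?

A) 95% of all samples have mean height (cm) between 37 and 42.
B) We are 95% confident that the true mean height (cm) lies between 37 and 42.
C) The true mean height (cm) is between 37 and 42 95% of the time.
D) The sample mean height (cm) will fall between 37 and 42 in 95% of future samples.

A confidence interval represents our confidence in the procedure, not a probability statement about the parameter.

Key concept: If we repeated this sampling process many times and computed a 95% CI each time, about 95% of those intervals would contain the true population parameter.

For this specific interval (37, 42):
- Midpoint (point estimate): 39.5
- Margin of error: 2.5

The correct interpretation is the one stating confidence that the true parameter lies in the interval — option B.

B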